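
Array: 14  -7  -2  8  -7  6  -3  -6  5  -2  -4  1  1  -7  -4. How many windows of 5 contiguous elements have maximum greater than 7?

4

14 -7 -2 8 -7 → max 14  > 7 ✓
-7 -2 8 -7 6 → max 8  > 7 ✓
-2 8 -7 6 -3 → max 8  > 7 ✓
8 -7 6 -3 -6 → max 8  > 7 ✓
-7 6 -3 -6 5 → max 6
6 -3 -6 5 -2 → max 6
-3 -6 5 -2 -4 → max 5
-6 5 -2 -4 1 → max 5
5 -2 -4 1 1 → max 5
-2 -4 1 1 -7 → max 1
-4 1 1 -7 -4 → max 1
4 windows satisfy the condition.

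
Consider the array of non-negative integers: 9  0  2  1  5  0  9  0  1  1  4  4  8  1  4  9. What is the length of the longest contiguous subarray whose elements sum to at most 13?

5

Extend to the right; shrink from the left whenever the sum exceeds 13:
→ 9: sum 9, len 1
→ 0: sum 9, len 2
→ 2: sum 11, len 3
→ 1: sum 12, len 4
→ 5 (dropped 9): sum 8, len 4
→ 0: sum 8, len 5
→ 9 (dropped 0, 2, 1, 5): sum 9, len 2
→ 0: sum 9, len 3
→ 1: sum 10, len 4
→ 1: sum 11, len 5
→ 4 (dropped 0, 9): sum 6, len 4
→ 4: sum 10, len 5
→ 8 (dropped 0, 1, 1, 4): sum 12, len 2
→ 1: sum 13, len 3
→ 4 (dropped 4): sum 13, len 3
→ 9 (dropped 8, 1): sum 13, len 2
Longest length seen: 5.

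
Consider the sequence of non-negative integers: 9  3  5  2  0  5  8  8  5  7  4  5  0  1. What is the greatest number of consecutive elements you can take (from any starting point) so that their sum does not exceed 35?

[9] sum 9 len 1
[9, 3] sum 12 len 2
[9, 3, 5] sum 17 len 3
[9, 3, 5, 2] sum 19 len 4
[9, 3, 5, 2, 0] sum 19 len 5
[9, 3, 5, 2, 0, 5] sum 24 len 6
[9, 3, 5, 2, 0, 5, 8] sum 32 len 7
[3, 5, 2, 0, 5, 8, 8] sum 31 len 7
[5, 2, 0, 5, 8, 8, 5] sum 33 len 7
[2, 0, 5, 8, 8, 5, 7] sum 35 len 7
[8, 8, 5, 7, 4] sum 32 len 5
[8, 5, 7, 4, 5] sum 29 len 5
[8, 5, 7, 4, 5, 0] sum 29 len 6
[8, 5, 7, 4, 5, 0, 1] sum 30 len 7
Longest length seen: 7.

7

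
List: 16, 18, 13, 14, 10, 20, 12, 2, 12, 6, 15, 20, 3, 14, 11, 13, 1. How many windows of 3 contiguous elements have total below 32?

(16, 18, 13) → sum 47
(18, 13, 14) → sum 45
(13, 14, 10) → sum 37
(14, 10, 20) → sum 44
(10, 20, 12) → sum 42
(20, 12, 2) → sum 34
(12, 2, 12) → sum 26  < 32 ✓
(2, 12, 6) → sum 20  < 32 ✓
(12, 6, 15) → sum 33
(6, 15, 20) → sum 41
(15, 20, 3) → sum 38
(20, 3, 14) → sum 37
(3, 14, 11) → sum 28  < 32 ✓
(14, 11, 13) → sum 38
(11, 13, 1) → sum 25  < 32 ✓
4 windows satisfy the condition.

4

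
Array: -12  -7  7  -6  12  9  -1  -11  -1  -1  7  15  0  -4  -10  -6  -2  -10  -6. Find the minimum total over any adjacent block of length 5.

-34

Window sums for each of the 15 positions:
[-12, -7, 7, -6, 12] → sum -6
[-7, 7, -6, 12, 9] → sum 15
[7, -6, 12, 9, -1] → sum 21
[-6, 12, 9, -1, -11] → sum 3
[12, 9, -1, -11, -1] → sum 8
[9, -1, -11, -1, -1] → sum -5
[-1, -11, -1, -1, 7] → sum -7
[-11, -1, -1, 7, 15] → sum 9
[-1, -1, 7, 15, 0] → sum 20
[-1, 7, 15, 0, -4] → sum 17
[7, 15, 0, -4, -10] → sum 8
[15, 0, -4, -10, -6] → sum -5
[0, -4, -10, -6, -2] → sum -22
[-4, -10, -6, -2, -10] → sum -32
[-10, -6, -2, -10, -6] → sum -34
Minimum of these is -34.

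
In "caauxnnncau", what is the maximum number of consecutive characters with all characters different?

add c: [c] len 1
add a: [c, a] len 2
add a (repeat a, move left end past it): [a] len 1
add u: [a, u] len 2
add x: [a, u, x] len 3
add n: [a, u, x, n] len 4
add n (repeat n, move left end past it): [n] len 1
add n (repeat n, move left end past it): [n] len 1
add c: [n, c] len 2
add a: [n, c, a] len 3
add u: [n, c, a, u] len 4
Longest all-distinct length: 4.

4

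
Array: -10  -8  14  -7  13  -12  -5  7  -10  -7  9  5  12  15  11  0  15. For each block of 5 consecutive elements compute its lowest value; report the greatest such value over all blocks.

5

-10 -8 14 -7 13 → min -10
-8 14 -7 13 -12 → min -12
14 -7 13 -12 -5 → min -12
-7 13 -12 -5 7 → min -12
13 -12 -5 7 -10 → min -12
-12 -5 7 -10 -7 → min -12
-5 7 -10 -7 9 → min -10
7 -10 -7 9 5 → min -10
-10 -7 9 5 12 → min -10
-7 9 5 12 15 → min -7
9 5 12 15 11 → min 5
5 12 15 11 0 → min 0
12 15 11 0 15 → min 0
Greatest of these is 5.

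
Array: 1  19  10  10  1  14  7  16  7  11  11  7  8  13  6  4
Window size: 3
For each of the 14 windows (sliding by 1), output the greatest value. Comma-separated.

Sliding a size-3 window across the 16 values:
(1, 19, 10) → max 19
(19, 10, 10) → max 19
(10, 10, 1) → max 10
(10, 1, 14) → max 14
(1, 14, 7) → max 14
(14, 7, 16) → max 16
(7, 16, 7) → max 16
(16, 7, 11) → max 16
(7, 11, 11) → max 11
(11, 11, 7) → max 11
(11, 7, 8) → max 11
(7, 8, 13) → max 13
(8, 13, 6) → max 13
(13, 6, 4) → max 13

19, 19, 10, 14, 14, 16, 16, 16, 11, 11, 11, 13, 13, 13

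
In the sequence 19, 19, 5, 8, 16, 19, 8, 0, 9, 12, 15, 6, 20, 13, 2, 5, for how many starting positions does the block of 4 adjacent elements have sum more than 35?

12

19 19 5 8 → sum 51  > 35 ✓
19 5 8 16 → sum 48  > 35 ✓
5 8 16 19 → sum 48  > 35 ✓
8 16 19 8 → sum 51  > 35 ✓
16 19 8 0 → sum 43  > 35 ✓
19 8 0 9 → sum 36  > 35 ✓
8 0 9 12 → sum 29
0 9 12 15 → sum 36  > 35 ✓
9 12 15 6 → sum 42  > 35 ✓
12 15 6 20 → sum 53  > 35 ✓
15 6 20 13 → sum 54  > 35 ✓
6 20 13 2 → sum 41  > 35 ✓
20 13 2 5 → sum 40  > 35 ✓
12 windows satisfy the condition.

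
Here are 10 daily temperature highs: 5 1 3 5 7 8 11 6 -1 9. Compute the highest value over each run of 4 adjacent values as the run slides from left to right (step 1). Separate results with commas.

5, 7, 8, 11, 11, 11, 11

[5, 1, 3, 5] → max 5
[1, 3, 5, 7] → max 7
[3, 5, 7, 8] → max 8
[5, 7, 8, 11] → max 11
[7, 8, 11, 6] → max 11
[8, 11, 6, -1] → max 11
[11, 6, -1, 9] → max 11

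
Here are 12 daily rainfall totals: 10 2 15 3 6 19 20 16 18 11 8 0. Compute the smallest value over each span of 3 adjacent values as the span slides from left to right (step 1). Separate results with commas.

2, 2, 3, 3, 6, 16, 16, 11, 8, 0

10 2 15 → min 2
2 15 3 → min 2
15 3 6 → min 3
3 6 19 → min 3
6 19 20 → min 6
19 20 16 → min 16
20 16 18 → min 16
16 18 11 → min 11
18 11 8 → min 8
11 8 0 → min 0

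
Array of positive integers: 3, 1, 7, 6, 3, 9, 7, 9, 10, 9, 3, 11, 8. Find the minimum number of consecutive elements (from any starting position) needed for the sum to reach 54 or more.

add 3: running sum 3 < 54
add 1: running sum 4 < 54
add 7: running sum 11 < 54
add 6: running sum 17 < 54
add 3: running sum 20 < 54
add 9: running sum 29 < 54
add 7: running sum 36 < 54
add 9: running sum 45 < 54
add 10: shortest ending here [3, 1, 7, 6, 3, 9, 7, 9, 10] sum 55, len 9
add 9: shortest ending here [7, 6, 3, 9, 7, 9, 10, 9] sum 60, len 8
add 3: shortest ending here [6, 3, 9, 7, 9, 10, 9, 3] sum 56, len 8
add 11: shortest ending here [9, 7, 9, 10, 9, 3, 11] sum 58, len 7
add 8: shortest ending here [7, 9, 10, 9, 3, 11, 8] sum 57, len 7
Shortest qualifying length: 7.

7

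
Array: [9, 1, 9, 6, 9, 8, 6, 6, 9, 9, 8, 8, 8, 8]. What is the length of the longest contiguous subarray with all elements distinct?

[9] len 1
[9, 1] len 2
[1, 9] len 2
[1, 9, 6] len 3
[6, 9] len 2
[6, 9, 8] len 3
[9, 8, 6] len 3
[6] len 1
[6, 9] len 2
[9] len 1
[9, 8] len 2
[8] len 1
[8] len 1
[8] len 1
Longest all-distinct length: 3.

3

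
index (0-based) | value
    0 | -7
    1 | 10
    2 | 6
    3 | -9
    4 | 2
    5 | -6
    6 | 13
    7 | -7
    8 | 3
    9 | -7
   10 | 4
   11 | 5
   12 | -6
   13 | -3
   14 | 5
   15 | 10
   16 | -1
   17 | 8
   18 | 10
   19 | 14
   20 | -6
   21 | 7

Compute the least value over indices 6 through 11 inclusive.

-7

Elements at indices 6..11: 13, -7, 3, -7, 4, 5
min(13, -7, 3, -7, 4, 5) = -7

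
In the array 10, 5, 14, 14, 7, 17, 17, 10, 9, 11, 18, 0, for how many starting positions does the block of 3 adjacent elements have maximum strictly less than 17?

(10, 5, 14) → max 14  < 17 ✓
(5, 14, 14) → max 14  < 17 ✓
(14, 14, 7) → max 14  < 17 ✓
(14, 7, 17) → max 17
(7, 17, 17) → max 17
(17, 17, 10) → max 17
(17, 10, 9) → max 17
(10, 9, 11) → max 11  < 17 ✓
(9, 11, 18) → max 18
(11, 18, 0) → max 18
4 windows satisfy the condition.

4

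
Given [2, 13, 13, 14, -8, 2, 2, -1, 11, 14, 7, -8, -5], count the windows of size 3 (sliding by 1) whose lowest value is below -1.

5

[2, 13, 13] → min 2
[13, 13, 14] → min 13
[13, 14, -8] → min -8  < -1 ✓
[14, -8, 2] → min -8  < -1 ✓
[-8, 2, 2] → min -8  < -1 ✓
[2, 2, -1] → min -1
[2, -1, 11] → min -1
[-1, 11, 14] → min -1
[11, 14, 7] → min 7
[14, 7, -8] → min -8  < -1 ✓
[7, -8, -5] → min -8  < -1 ✓
5 windows satisfy the condition.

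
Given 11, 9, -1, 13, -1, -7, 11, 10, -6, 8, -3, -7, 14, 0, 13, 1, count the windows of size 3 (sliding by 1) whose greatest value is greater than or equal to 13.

7

11 9 -1 → max 11
9 -1 13 → max 13  ≥ 13 ✓
-1 13 -1 → max 13  ≥ 13 ✓
13 -1 -7 → max 13  ≥ 13 ✓
-1 -7 11 → max 11
-7 11 10 → max 11
11 10 -6 → max 11
10 -6 8 → max 10
-6 8 -3 → max 8
8 -3 -7 → max 8
-3 -7 14 → max 14  ≥ 13 ✓
-7 14 0 → max 14  ≥ 13 ✓
14 0 13 → max 14  ≥ 13 ✓
0 13 1 → max 13  ≥ 13 ✓
7 windows satisfy the condition.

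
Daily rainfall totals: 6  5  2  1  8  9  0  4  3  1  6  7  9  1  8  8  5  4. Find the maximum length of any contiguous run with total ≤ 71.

15

[6] sum 6 len 1
[6, 5] sum 11 len 2
[6, 5, 2] sum 13 len 3
[6, 5, 2, 1] sum 14 len 4
[6, 5, 2, 1, 8] sum 22 len 5
[6, 5, 2, 1, 8, 9] sum 31 len 6
[6, 5, 2, 1, 8, 9, 0] sum 31 len 7
[6, 5, 2, 1, 8, 9, 0, 4] sum 35 len 8
[6, 5, 2, 1, 8, 9, 0, 4, 3] sum 38 len 9
[6, 5, 2, 1, 8, 9, 0, 4, 3, 1] sum 39 len 10
[6, 5, 2, 1, 8, 9, 0, 4, 3, 1, 6] sum 45 len 11
[6, 5, 2, 1, 8, 9, 0, 4, 3, 1, 6, 7] sum 52 len 12
[6, 5, 2, 1, 8, 9, 0, 4, 3, 1, 6, 7, 9] sum 61 len 13
[6, 5, 2, 1, 8, 9, 0, 4, 3, 1, 6, 7, 9, 1] sum 62 len 14
[6, 5, 2, 1, 8, 9, 0, 4, 3, 1, 6, 7, 9, 1, 8] sum 70 len 15
[2, 1, 8, 9, 0, 4, 3, 1, 6, 7, 9, 1, 8, 8] sum 67 len 14
[1, 8, 9, 0, 4, 3, 1, 6, 7, 9, 1, 8, 8, 5] sum 70 len 14
[9, 0, 4, 3, 1, 6, 7, 9, 1, 8, 8, 5, 4] sum 65 len 13
Longest length seen: 15.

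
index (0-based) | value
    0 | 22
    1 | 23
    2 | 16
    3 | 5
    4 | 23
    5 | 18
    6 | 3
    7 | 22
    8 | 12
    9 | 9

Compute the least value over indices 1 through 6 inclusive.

Elements at indices 1..6: 23, 16, 5, 23, 18, 3
min(23, 16, 5, 23, 18, 3) = 3

3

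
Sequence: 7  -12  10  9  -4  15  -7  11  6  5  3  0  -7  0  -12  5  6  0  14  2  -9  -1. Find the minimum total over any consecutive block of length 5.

-16

7 -12 10 9 -4 → sum 10
-12 10 9 -4 15 → sum 18
10 9 -4 15 -7 → sum 23
9 -4 15 -7 11 → sum 24
-4 15 -7 11 6 → sum 21
15 -7 11 6 5 → sum 30
-7 11 6 5 3 → sum 18
11 6 5 3 0 → sum 25
6 5 3 0 -7 → sum 7
5 3 0 -7 0 → sum 1
3 0 -7 0 -12 → sum -16
0 -7 0 -12 5 → sum -14
-7 0 -12 5 6 → sum -8
0 -12 5 6 0 → sum -1
-12 5 6 0 14 → sum 13
5 6 0 14 2 → sum 27
6 0 14 2 -9 → sum 13
0 14 2 -9 -1 → sum 6
Minimum of these is -16.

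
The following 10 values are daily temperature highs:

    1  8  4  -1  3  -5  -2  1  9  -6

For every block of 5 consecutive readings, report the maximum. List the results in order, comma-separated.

1 8 4 -1 3 → max 8
8 4 -1 3 -5 → max 8
4 -1 3 -5 -2 → max 4
-1 3 -5 -2 1 → max 3
3 -5 -2 1 9 → max 9
-5 -2 1 9 -6 → max 9

8, 8, 4, 3, 9, 9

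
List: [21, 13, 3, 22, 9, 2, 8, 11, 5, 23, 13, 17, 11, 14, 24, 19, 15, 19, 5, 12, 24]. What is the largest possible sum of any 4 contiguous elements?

77

Each size-4 window and its sum:
21 13 3 22 → sum 59
13 3 22 9 → sum 47
3 22 9 2 → sum 36
22 9 2 8 → sum 41
9 2 8 11 → sum 30
2 8 11 5 → sum 26
8 11 5 23 → sum 47
11 5 23 13 → sum 52
5 23 13 17 → sum 58
23 13 17 11 → sum 64
13 17 11 14 → sum 55
17 11 14 24 → sum 66
11 14 24 19 → sum 68
14 24 19 15 → sum 72
24 19 15 19 → sum 77
19 15 19 5 → sum 58
15 19 5 12 → sum 51
19 5 12 24 → sum 60
Largest of these is 77.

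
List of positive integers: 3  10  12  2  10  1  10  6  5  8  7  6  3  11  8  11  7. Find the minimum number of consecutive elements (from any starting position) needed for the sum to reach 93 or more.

13

add 3: running sum 3 < 93
add 10: running sum 13 < 93
add 12: running sum 25 < 93
add 2: running sum 27 < 93
add 10: running sum 37 < 93
add 1: running sum 38 < 93
add 10: running sum 48 < 93
add 6: running sum 54 < 93
add 5: running sum 59 < 93
add 8: running sum 67 < 93
add 7: running sum 74 < 93
add 6: running sum 80 < 93
add 3: running sum 83 < 93
add 11: shortest ending here [3, 10, 12, 2, 10, 1, 10, 6, 5, 8, 7, 6, 3, 11] sum 94, len 14
add 8: shortest ending here [10, 12, 2, 10, 1, 10, 6, 5, 8, 7, 6, 3, 11, 8] sum 99, len 14
add 11: shortest ending here [12, 2, 10, 1, 10, 6, 5, 8, 7, 6, 3, 11, 8, 11] sum 100, len 14
add 7: shortest ending here [10, 1, 10, 6, 5, 8, 7, 6, 3, 11, 8, 11, 7] sum 93, len 13
Shortest qualifying length: 13.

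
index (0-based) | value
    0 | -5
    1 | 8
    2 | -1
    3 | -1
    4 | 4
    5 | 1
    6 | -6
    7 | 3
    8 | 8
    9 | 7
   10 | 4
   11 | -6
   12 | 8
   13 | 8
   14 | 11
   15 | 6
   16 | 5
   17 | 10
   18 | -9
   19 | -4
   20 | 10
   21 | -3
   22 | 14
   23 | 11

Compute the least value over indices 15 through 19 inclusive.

-9

Elements at indices 15..19: 6, 5, 10, -9, -4
min(6, 5, 10, -9, -4) = -9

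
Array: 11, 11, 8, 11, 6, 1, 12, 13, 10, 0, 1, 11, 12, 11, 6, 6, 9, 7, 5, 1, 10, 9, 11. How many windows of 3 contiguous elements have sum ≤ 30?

(11, 11, 8) → sum 30  ≤ 30 ✓
(11, 8, 11) → sum 30  ≤ 30 ✓
(8, 11, 6) → sum 25  ≤ 30 ✓
(11, 6, 1) → sum 18  ≤ 30 ✓
(6, 1, 12) → sum 19  ≤ 30 ✓
(1, 12, 13) → sum 26  ≤ 30 ✓
(12, 13, 10) → sum 35
(13, 10, 0) → sum 23  ≤ 30 ✓
(10, 0, 1) → sum 11  ≤ 30 ✓
(0, 1, 11) → sum 12  ≤ 30 ✓
(1, 11, 12) → sum 24  ≤ 30 ✓
(11, 12, 11) → sum 34
(12, 11, 6) → sum 29  ≤ 30 ✓
(11, 6, 6) → sum 23  ≤ 30 ✓
(6, 6, 9) → sum 21  ≤ 30 ✓
(6, 9, 7) → sum 22  ≤ 30 ✓
(9, 7, 5) → sum 21  ≤ 30 ✓
(7, 5, 1) → sum 13  ≤ 30 ✓
(5, 1, 10) → sum 16  ≤ 30 ✓
(1, 10, 9) → sum 20  ≤ 30 ✓
(10, 9, 11) → sum 30  ≤ 30 ✓
19 windows satisfy the condition.

19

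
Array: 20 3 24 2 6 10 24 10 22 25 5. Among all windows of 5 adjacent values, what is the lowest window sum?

Window sums for each of the 7 positions:
20 3 24 2 6 → sum 55
3 24 2 6 10 → sum 45
24 2 6 10 24 → sum 66
2 6 10 24 10 → sum 52
6 10 24 10 22 → sum 72
10 24 10 22 25 → sum 91
24 10 22 25 5 → sum 86
Lowest of these is 45.

45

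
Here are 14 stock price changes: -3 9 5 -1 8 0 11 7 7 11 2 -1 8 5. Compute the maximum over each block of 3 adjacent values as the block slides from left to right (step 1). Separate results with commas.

9, 9, 8, 8, 11, 11, 11, 11, 11, 11, 8, 8

(-3, 9, 5) → max 9
(9, 5, -1) → max 9
(5, -1, 8) → max 8
(-1, 8, 0) → max 8
(8, 0, 11) → max 11
(0, 11, 7) → max 11
(11, 7, 7) → max 11
(7, 7, 11) → max 11
(7, 11, 2) → max 11
(11, 2, -1) → max 11
(2, -1, 8) → max 8
(-1, 8, 5) → max 8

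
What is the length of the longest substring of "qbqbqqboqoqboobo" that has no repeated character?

add q: [q] len 1
add b: [q, b] len 2
add q (repeat q, move left end past it): [b, q] len 2
add b (repeat b, move left end past it): [q, b] len 2
add q (repeat q, move left end past it): [b, q] len 2
add q (repeat q, move left end past it): [q] len 1
add b: [q, b] len 2
add o: [q, b, o] len 3
add q (repeat q, move left end past it): [b, o, q] len 3
add o (repeat o, move left end past it): [q, o] len 2
add q (repeat q, move left end past it): [o, q] len 2
add b: [o, q, b] len 3
add o (repeat o, move left end past it): [q, b, o] len 3
add o (repeat o, move left end past it): [o] len 1
add b: [o, b] len 2
add o (repeat o, move left end past it): [b, o] len 2
Longest all-distinct length: 3.

3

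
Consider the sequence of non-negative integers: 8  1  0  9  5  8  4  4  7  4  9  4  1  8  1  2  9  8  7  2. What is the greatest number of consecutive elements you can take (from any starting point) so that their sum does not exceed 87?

17

add 8: [8] sum 8, len 1
add 1: [8, 1] sum 9, len 2
add 0: [8, 1, 0] sum 9, len 3
add 9: [8, 1, 0, 9] sum 18, len 4
add 5: [8, 1, 0, 9, 5] sum 23, len 5
add 8: [8, 1, 0, 9, 5, 8] sum 31, len 6
add 4: [8, 1, 0, 9, 5, 8, 4] sum 35, len 7
add 4: [8, 1, 0, 9, 5, 8, 4, 4] sum 39, len 8
add 7: [8, 1, 0, 9, 5, 8, 4, 4, 7] sum 46, len 9
add 4: [8, 1, 0, 9, 5, 8, 4, 4, 7, 4] sum 50, len 10
add 9: [8, 1, 0, 9, 5, 8, 4, 4, 7, 4, 9] sum 59, len 11
add 4: [8, 1, 0, 9, 5, 8, 4, 4, 7, 4, 9, 4] sum 63, len 12
add 1: [8, 1, 0, 9, 5, 8, 4, 4, 7, 4, 9, 4, 1] sum 64, len 13
add 8: [8, 1, 0, 9, 5, 8, 4, 4, 7, 4, 9, 4, 1, 8] sum 72, len 14
add 1: [8, 1, 0, 9, 5, 8, 4, 4, 7, 4, 9, 4, 1, 8, 1] sum 73, len 15
add 2: [8, 1, 0, 9, 5, 8, 4, 4, 7, 4, 9, 4, 1, 8, 1, 2] sum 75, len 16
add 9: [8, 1, 0, 9, 5, 8, 4, 4, 7, 4, 9, 4, 1, 8, 1, 2, 9] sum 84, len 17
add 8: [1, 0, 9, 5, 8, 4, 4, 7, 4, 9, 4, 1, 8, 1, 2, 9, 8] sum 84, len 17
add 7: [5, 8, 4, 4, 7, 4, 9, 4, 1, 8, 1, 2, 9, 8, 7] sum 81, len 15
add 2: [5, 8, 4, 4, 7, 4, 9, 4, 1, 8, 1, 2, 9, 8, 7, 2] sum 83, len 16
Longest length seen: 17.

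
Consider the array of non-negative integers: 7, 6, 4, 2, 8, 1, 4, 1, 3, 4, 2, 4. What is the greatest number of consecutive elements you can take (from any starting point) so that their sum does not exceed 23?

7

Extend to the right; shrink from the left whenever the sum exceeds 23:
add 7: [7] sum 7, len 1
add 6: [7, 6] sum 13, len 2
add 4: [7, 6, 4] sum 17, len 3
add 2: [7, 6, 4, 2] sum 19, len 4
add 8: [6, 4, 2, 8] sum 20, len 4
add 1: [6, 4, 2, 8, 1] sum 21, len 5
add 4: [4, 2, 8, 1, 4] sum 19, len 5
add 1: [4, 2, 8, 1, 4, 1] sum 20, len 6
add 3: [4, 2, 8, 1, 4, 1, 3] sum 23, len 7
add 4: [2, 8, 1, 4, 1, 3, 4] sum 23, len 7
add 2: [8, 1, 4, 1, 3, 4, 2] sum 23, len 7
add 4: [1, 4, 1, 3, 4, 2, 4] sum 19, len 7
Longest length seen: 7.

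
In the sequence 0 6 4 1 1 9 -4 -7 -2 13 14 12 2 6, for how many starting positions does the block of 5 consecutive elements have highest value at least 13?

5

[0, 6, 4, 1, 1] → max 6
[6, 4, 1, 1, 9] → max 9
[4, 1, 1, 9, -4] → max 9
[1, 1, 9, -4, -7] → max 9
[1, 9, -4, -7, -2] → max 9
[9, -4, -7, -2, 13] → max 13  ≥ 13 ✓
[-4, -7, -2, 13, 14] → max 14  ≥ 13 ✓
[-7, -2, 13, 14, 12] → max 14  ≥ 13 ✓
[-2, 13, 14, 12, 2] → max 14  ≥ 13 ✓
[13, 14, 12, 2, 6] → max 14  ≥ 13 ✓
5 windows satisfy the condition.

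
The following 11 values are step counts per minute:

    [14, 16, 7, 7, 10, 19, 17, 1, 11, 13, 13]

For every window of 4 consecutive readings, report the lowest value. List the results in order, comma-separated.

(14, 16, 7, 7) → min 7
(16, 7, 7, 10) → min 7
(7, 7, 10, 19) → min 7
(7, 10, 19, 17) → min 7
(10, 19, 17, 1) → min 1
(19, 17, 1, 11) → min 1
(17, 1, 11, 13) → min 1
(1, 11, 13, 13) → min 1

7, 7, 7, 7, 1, 1, 1, 1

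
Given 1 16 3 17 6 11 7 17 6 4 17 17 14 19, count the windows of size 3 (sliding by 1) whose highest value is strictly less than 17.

1 16 3 → max 16  < 17 ✓
16 3 17 → max 17
3 17 6 → max 17
17 6 11 → max 17
6 11 7 → max 11  < 17 ✓
11 7 17 → max 17
7 17 6 → max 17
17 6 4 → max 17
6 4 17 → max 17
4 17 17 → max 17
17 17 14 → max 17
17 14 19 → max 19
2 windows satisfy the condition.

2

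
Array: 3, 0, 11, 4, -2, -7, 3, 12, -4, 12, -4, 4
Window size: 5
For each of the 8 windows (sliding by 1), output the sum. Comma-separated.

(3, 0, 11, 4, -2) → sum 16
(0, 11, 4, -2, -7) → sum 6
(11, 4, -2, -7, 3) → sum 9
(4, -2, -7, 3, 12) → sum 10
(-2, -7, 3, 12, -4) → sum 2
(-7, 3, 12, -4, 12) → sum 16
(3, 12, -4, 12, -4) → sum 19
(12, -4, 12, -4, 4) → sum 20

16, 6, 9, 10, 2, 16, 19, 20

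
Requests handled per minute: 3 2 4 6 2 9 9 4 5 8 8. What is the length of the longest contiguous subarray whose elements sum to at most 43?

8

→ 3: sum 3, len 1
→ 2: sum 5, len 2
→ 4: sum 9, len 3
→ 6: sum 15, len 4
→ 2: sum 17, len 5
→ 9: sum 26, len 6
→ 9: sum 35, len 7
→ 4: sum 39, len 8
→ 5 (dropped 3): sum 41, len 8
→ 8 (dropped 2, 4): sum 43, len 7
→ 8 (dropped 6, 2): sum 43, len 6
Longest length seen: 8.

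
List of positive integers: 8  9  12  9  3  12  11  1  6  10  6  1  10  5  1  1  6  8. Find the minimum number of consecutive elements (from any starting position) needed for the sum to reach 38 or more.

add 8: running sum 8 < 38
add 9: running sum 17 < 38
add 12: running sum 29 < 38
add 9: shortest ending here [8, 9, 12, 9] sum 38, len 4
add 3: shortest ending here [8, 9, 12, 9, 3] sum 41, len 5
add 12: shortest ending here [9, 12, 9, 3, 12] sum 45, len 5
add 11: shortest ending here [12, 9, 3, 12, 11] sum 47, len 5
add 1: shortest ending here [12, 9, 3, 12, 11, 1] sum 48, len 6
add 6: shortest ending here [9, 3, 12, 11, 1, 6] sum 42, len 6
add 10: shortest ending here [12, 11, 1, 6, 10] sum 40, len 5
add 6: shortest ending here [12, 11, 1, 6, 10, 6] sum 46, len 6
add 1: shortest ending here [12, 11, 1, 6, 10, 6, 1] sum 47, len 7
add 10: shortest ending here [11, 1, 6, 10, 6, 1, 10] sum 45, len 7
add 5: shortest ending here [6, 10, 6, 1, 10, 5] sum 38, len 6
add 1: shortest ending here [6, 10, 6, 1, 10, 5, 1] sum 39, len 7
add 1: shortest ending here [6, 10, 6, 1, 10, 5, 1, 1] sum 40, len 8
add 6: shortest ending here [10, 6, 1, 10, 5, 1, 1, 6] sum 40, len 8
add 8: shortest ending here [6, 1, 10, 5, 1, 1, 6, 8] sum 38, len 8
Shortest qualifying length: 4.

4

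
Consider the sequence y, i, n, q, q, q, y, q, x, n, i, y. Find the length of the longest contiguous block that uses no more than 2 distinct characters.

5

Extend right; when distinct count exceeds 2, shrink from the left:
[y] 1 distinct, len 1
[y, i] 2 distinct, len 2
[i, n] 2 distinct, len 2
[n, q] 2 distinct, len 2
[n, q, q] 2 distinct, len 3
[n, q, q, q] 2 distinct, len 4
[q, q, q, y] 2 distinct, len 4
[q, q, q, y, q] 2 distinct, len 5
[q, x] 2 distinct, len 2
[x, n] 2 distinct, len 2
[n, i] 2 distinct, len 2
[i, y] 2 distinct, len 2
Longest length with ≤2 distinct: 5.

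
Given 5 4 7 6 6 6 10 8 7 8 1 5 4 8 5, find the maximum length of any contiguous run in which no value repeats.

add 5: [5] len 1
add 4: [5, 4] len 2
add 7: [5, 4, 7] len 3
add 6: [5, 4, 7, 6] len 4
add 6 (repeat 6, move left end past it): [6] len 1
add 6 (repeat 6, move left end past it): [6] len 1
add 10: [6, 10] len 2
add 8: [6, 10, 8] len 3
add 7: [6, 10, 8, 7] len 4
add 8 (repeat 8, move left end past it): [7, 8] len 2
add 1: [7, 8, 1] len 3
add 5: [7, 8, 1, 5] len 4
add 4: [7, 8, 1, 5, 4] len 5
add 8 (repeat 8, move left end past it): [1, 5, 4, 8] len 4
add 5 (repeat 5, move left end past it): [4, 8, 5] len 3
Longest all-distinct length: 5.

5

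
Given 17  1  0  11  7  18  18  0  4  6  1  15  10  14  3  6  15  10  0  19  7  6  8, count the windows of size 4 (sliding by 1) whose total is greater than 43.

2

17 1 0 11 → sum 29
1 0 11 7 → sum 19
0 11 7 18 → sum 36
11 7 18 18 → sum 54  > 43 ✓
7 18 18 0 → sum 43
18 18 0 4 → sum 40
18 0 4 6 → sum 28
0 4 6 1 → sum 11
4 6 1 15 → sum 26
6 1 15 10 → sum 32
1 15 10 14 → sum 40
15 10 14 3 → sum 42
10 14 3 6 → sum 33
14 3 6 15 → sum 38
3 6 15 10 → sum 34
6 15 10 0 → sum 31
15 10 0 19 → sum 44  > 43 ✓
10 0 19 7 → sum 36
0 19 7 6 → sum 32
19 7 6 8 → sum 40
2 windows satisfy the condition.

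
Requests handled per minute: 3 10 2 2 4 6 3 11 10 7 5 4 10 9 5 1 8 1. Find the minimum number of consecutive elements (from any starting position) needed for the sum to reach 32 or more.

4

Extend right; whenever the sum reaches 32, record the length and shrink from the left:
add 3: running sum 3 < 32
add 10: running sum 13 < 32
add 2: running sum 15 < 32
add 2: running sum 17 < 32
add 4: running sum 21 < 32
add 6: running sum 27 < 32
add 3: running sum 30 < 32
end 7: [10, 2, 2, 4, 6, 3, 11] sum 38, len 7
end 8: [4, 6, 3, 11, 10] sum 34, len 5
end 9: [6, 3, 11, 10, 7] sum 37, len 5
end 10: [11, 10, 7, 5] sum 33, len 4
end 11: [11, 10, 7, 5, 4] sum 37, len 5
end 12: [10, 7, 5, 4, 10] sum 36, len 5
end 13: [7, 5, 4, 10, 9] sum 35, len 5
end 14: [5, 4, 10, 9, 5] sum 33, len 5
end 15: [5, 4, 10, 9, 5, 1] sum 34, len 6
end 16: [10, 9, 5, 1, 8] sum 33, len 5
end 17: [10, 9, 5, 1, 8, 1] sum 34, len 6
Shortest qualifying length: 4.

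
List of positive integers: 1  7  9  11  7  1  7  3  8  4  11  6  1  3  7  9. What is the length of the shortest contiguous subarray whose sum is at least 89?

add 1: running sum 1 < 89
add 7: running sum 8 < 89
add 9: running sum 17 < 89
add 11: running sum 28 < 89
add 7: running sum 35 < 89
add 1: running sum 36 < 89
add 7: running sum 43 < 89
add 3: running sum 46 < 89
add 8: running sum 54 < 89
add 4: running sum 58 < 89
add 11: running sum 69 < 89
add 6: running sum 75 < 89
add 1: running sum 76 < 89
add 3: running sum 79 < 89
add 7: running sum 86 < 89
add 9: shortest ending here [7, 9, 11, 7, 1, 7, 3, 8, 4, 11, 6, 1, 3, 7, 9] sum 94, len 15
Shortest qualifying length: 15.

15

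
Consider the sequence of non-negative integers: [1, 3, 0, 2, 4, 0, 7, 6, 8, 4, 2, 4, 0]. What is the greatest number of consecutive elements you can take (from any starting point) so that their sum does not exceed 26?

8

[1] sum 1 len 1
[1, 3] sum 4 len 2
[1, 3, 0] sum 4 len 3
[1, 3, 0, 2] sum 6 len 4
[1, 3, 0, 2, 4] sum 10 len 5
[1, 3, 0, 2, 4, 0] sum 10 len 6
[1, 3, 0, 2, 4, 0, 7] sum 17 len 7
[1, 3, 0, 2, 4, 0, 7, 6] sum 23 len 8
[4, 0, 7, 6, 8] sum 25 len 5
[0, 7, 6, 8, 4] sum 25 len 5
[6, 8, 4, 2] sum 20 len 4
[6, 8, 4, 2, 4] sum 24 len 5
[6, 8, 4, 2, 4, 0] sum 24 len 6
Longest length seen: 8.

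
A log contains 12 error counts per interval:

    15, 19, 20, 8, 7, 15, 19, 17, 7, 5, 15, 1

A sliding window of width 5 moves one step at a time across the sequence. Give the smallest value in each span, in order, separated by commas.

7, 7, 7, 7, 7, 5, 5, 1

Sliding a size-5 window across the 12 values:
[15, 19, 20, 8, 7] → min 7
[19, 20, 8, 7, 15] → min 7
[20, 8, 7, 15, 19] → min 7
[8, 7, 15, 19, 17] → min 7
[7, 15, 19, 17, 7] → min 7
[15, 19, 17, 7, 5] → min 5
[19, 17, 7, 5, 15] → min 5
[17, 7, 5, 15, 1] → min 1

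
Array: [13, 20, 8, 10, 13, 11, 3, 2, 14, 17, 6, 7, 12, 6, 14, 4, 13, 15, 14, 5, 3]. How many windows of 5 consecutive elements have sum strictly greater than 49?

7

[13, 20, 8, 10, 13] → sum 64  > 49 ✓
[20, 8, 10, 13, 11] → sum 62  > 49 ✓
[8, 10, 13, 11, 3] → sum 45
[10, 13, 11, 3, 2] → sum 39
[13, 11, 3, 2, 14] → sum 43
[11, 3, 2, 14, 17] → sum 47
[3, 2, 14, 17, 6] → sum 42
[2, 14, 17, 6, 7] → sum 46
[14, 17, 6, 7, 12] → sum 56  > 49 ✓
[17, 6, 7, 12, 6] → sum 48
[6, 7, 12, 6, 14] → sum 45
[7, 12, 6, 14, 4] → sum 43
[12, 6, 14, 4, 13] → sum 49
[6, 14, 4, 13, 15] → sum 52  > 49 ✓
[14, 4, 13, 15, 14] → sum 60  > 49 ✓
[4, 13, 15, 14, 5] → sum 51  > 49 ✓
[13, 15, 14, 5, 3] → sum 50  > 49 ✓
7 windows satisfy the condition.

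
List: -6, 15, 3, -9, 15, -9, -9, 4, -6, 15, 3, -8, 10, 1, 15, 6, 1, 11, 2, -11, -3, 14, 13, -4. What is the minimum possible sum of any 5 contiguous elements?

-9

-6 15 3 -9 15 → sum 18
15 3 -9 15 -9 → sum 15
3 -9 15 -9 -9 → sum -9
-9 15 -9 -9 4 → sum -8
15 -9 -9 4 -6 → sum -5
-9 -9 4 -6 15 → sum -5
-9 4 -6 15 3 → sum 7
4 -6 15 3 -8 → sum 8
-6 15 3 -8 10 → sum 14
15 3 -8 10 1 → sum 21
3 -8 10 1 15 → sum 21
-8 10 1 15 6 → sum 24
10 1 15 6 1 → sum 33
1 15 6 1 11 → sum 34
15 6 1 11 2 → sum 35
6 1 11 2 -11 → sum 9
1 11 2 -11 -3 → sum 0
11 2 -11 -3 14 → sum 13
2 -11 -3 14 13 → sum 15
-11 -3 14 13 -4 → sum 9
Minimum of these is -9.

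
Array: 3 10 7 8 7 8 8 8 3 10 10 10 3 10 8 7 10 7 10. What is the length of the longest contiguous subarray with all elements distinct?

4

[3] len 1
[3, 10] len 2
[3, 10, 7] len 3
[3, 10, 7, 8] len 4
[8, 7] len 2
[7, 8] len 2
[8] len 1
[8] len 1
[8, 3] len 2
[8, 3, 10] len 3
[10] len 1
[10] len 1
[10, 3] len 2
[3, 10] len 2
[3, 10, 8] len 3
[3, 10, 8, 7] len 4
[8, 7, 10] len 3
[10, 7] len 2
[7, 10] len 2
Longest all-distinct length: 4.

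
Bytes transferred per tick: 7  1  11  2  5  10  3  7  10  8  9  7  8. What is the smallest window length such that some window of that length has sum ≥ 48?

Extend right; whenever the sum reaches 48, record the length and shrink from the left:
add 7: running sum 7 < 48
add 1: running sum 8 < 48
add 11: running sum 19 < 48
add 2: running sum 21 < 48
add 5: running sum 26 < 48
add 10: running sum 36 < 48
add 3: running sum 39 < 48
add 7: running sum 46 < 48
end 8: [11, 2, 5, 10, 3, 7, 10] sum 48, len 7
end 9: [11, 2, 5, 10, 3, 7, 10, 8] sum 56, len 8
end 10: [5, 10, 3, 7, 10, 8, 9] sum 52, len 7
end 11: [10, 3, 7, 10, 8, 9, 7] sum 54, len 7
end 12: [7, 10, 8, 9, 7, 8] sum 49, len 6
Shortest qualifying length: 6.

6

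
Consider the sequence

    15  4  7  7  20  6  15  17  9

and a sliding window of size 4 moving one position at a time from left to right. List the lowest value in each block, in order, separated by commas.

[15, 4, 7, 7] → min 4
[4, 7, 7, 20] → min 4
[7, 7, 20, 6] → min 6
[7, 20, 6, 15] → min 6
[20, 6, 15, 17] → min 6
[6, 15, 17, 9] → min 6

4, 4, 6, 6, 6, 6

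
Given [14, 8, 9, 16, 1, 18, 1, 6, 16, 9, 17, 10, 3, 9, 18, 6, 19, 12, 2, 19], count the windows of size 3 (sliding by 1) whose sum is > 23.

[14, 8, 9] → sum 31  > 23 ✓
[8, 9, 16] → sum 33  > 23 ✓
[9, 16, 1] → sum 26  > 23 ✓
[16, 1, 18] → sum 35  > 23 ✓
[1, 18, 1] → sum 20
[18, 1, 6] → sum 25  > 23 ✓
[1, 6, 16] → sum 23
[6, 16, 9] → sum 31  > 23 ✓
[16, 9, 17] → sum 42  > 23 ✓
[9, 17, 10] → sum 36  > 23 ✓
[17, 10, 3] → sum 30  > 23 ✓
[10, 3, 9] → sum 22
[3, 9, 18] → sum 30  > 23 ✓
[9, 18, 6] → sum 33  > 23 ✓
[18, 6, 19] → sum 43  > 23 ✓
[6, 19, 12] → sum 37  > 23 ✓
[19, 12, 2] → sum 33  > 23 ✓
[12, 2, 19] → sum 33  > 23 ✓
15 windows satisfy the condition.

15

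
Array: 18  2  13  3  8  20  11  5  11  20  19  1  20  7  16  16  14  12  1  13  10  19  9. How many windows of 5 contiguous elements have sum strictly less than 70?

17

[18, 2, 13, 3, 8] → sum 44  < 70 ✓
[2, 13, 3, 8, 20] → sum 46  < 70 ✓
[13, 3, 8, 20, 11] → sum 55  < 70 ✓
[3, 8, 20, 11, 5] → sum 47  < 70 ✓
[8, 20, 11, 5, 11] → sum 55  < 70 ✓
[20, 11, 5, 11, 20] → sum 67  < 70 ✓
[11, 5, 11, 20, 19] → sum 66  < 70 ✓
[5, 11, 20, 19, 1] → sum 56  < 70 ✓
[11, 20, 19, 1, 20] → sum 71
[20, 19, 1, 20, 7] → sum 67  < 70 ✓
[19, 1, 20, 7, 16] → sum 63  < 70 ✓
[1, 20, 7, 16, 16] → sum 60  < 70 ✓
[20, 7, 16, 16, 14] → sum 73
[7, 16, 16, 14, 12] → sum 65  < 70 ✓
[16, 16, 14, 12, 1] → sum 59  < 70 ✓
[16, 14, 12, 1, 13] → sum 56  < 70 ✓
[14, 12, 1, 13, 10] → sum 50  < 70 ✓
[12, 1, 13, 10, 19] → sum 55  < 70 ✓
[1, 13, 10, 19, 9] → sum 52  < 70 ✓
17 windows satisfy the condition.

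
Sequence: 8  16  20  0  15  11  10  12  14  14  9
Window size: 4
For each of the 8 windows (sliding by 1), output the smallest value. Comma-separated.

8 16 20 0 → min 0
16 20 0 15 → min 0
20 0 15 11 → min 0
0 15 11 10 → min 0
15 11 10 12 → min 10
11 10 12 14 → min 10
10 12 14 14 → min 10
12 14 14 9 → min 9

0, 0, 0, 0, 10, 10, 10, 9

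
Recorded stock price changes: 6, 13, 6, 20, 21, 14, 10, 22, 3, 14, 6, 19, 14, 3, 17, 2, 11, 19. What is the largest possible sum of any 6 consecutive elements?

6 13 6 20 21 14 → sum 80
13 6 20 21 14 10 → sum 84
6 20 21 14 10 22 → sum 93
20 21 14 10 22 3 → sum 90
21 14 10 22 3 14 → sum 84
14 10 22 3 14 6 → sum 69
10 22 3 14 6 19 → sum 74
22 3 14 6 19 14 → sum 78
3 14 6 19 14 3 → sum 59
14 6 19 14 3 17 → sum 73
6 19 14 3 17 2 → sum 61
19 14 3 17 2 11 → sum 66
14 3 17 2 11 19 → sum 66
Largest of these is 93.

93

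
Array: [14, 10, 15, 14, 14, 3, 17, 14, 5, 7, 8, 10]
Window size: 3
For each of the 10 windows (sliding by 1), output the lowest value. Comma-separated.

14 10 15 → min 10
10 15 14 → min 10
15 14 14 → min 14
14 14 3 → min 3
14 3 17 → min 3
3 17 14 → min 3
17 14 5 → min 5
14 5 7 → min 5
5 7 8 → min 5
7 8 10 → min 7

10, 10, 14, 3, 3, 3, 5, 5, 5, 7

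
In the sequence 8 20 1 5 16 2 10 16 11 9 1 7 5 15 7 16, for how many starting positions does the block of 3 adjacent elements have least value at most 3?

9

[8, 20, 1] → min 1  ≤ 3 ✓
[20, 1, 5] → min 1  ≤ 3 ✓
[1, 5, 16] → min 1  ≤ 3 ✓
[5, 16, 2] → min 2  ≤ 3 ✓
[16, 2, 10] → min 2  ≤ 3 ✓
[2, 10, 16] → min 2  ≤ 3 ✓
[10, 16, 11] → min 10
[16, 11, 9] → min 9
[11, 9, 1] → min 1  ≤ 3 ✓
[9, 1, 7] → min 1  ≤ 3 ✓
[1, 7, 5] → min 1  ≤ 3 ✓
[7, 5, 15] → min 5
[5, 15, 7] → min 5
[15, 7, 16] → min 7
9 windows satisfy the condition.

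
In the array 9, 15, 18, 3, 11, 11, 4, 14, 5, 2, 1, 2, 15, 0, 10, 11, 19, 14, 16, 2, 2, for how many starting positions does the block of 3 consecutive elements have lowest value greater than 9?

[9, 15, 18] → min 9
[15, 18, 3] → min 3
[18, 3, 11] → min 3
[3, 11, 11] → min 3
[11, 11, 4] → min 4
[11, 4, 14] → min 4
[4, 14, 5] → min 4
[14, 5, 2] → min 2
[5, 2, 1] → min 1
[2, 1, 2] → min 1
[1, 2, 15] → min 1
[2, 15, 0] → min 0
[15, 0, 10] → min 0
[0, 10, 11] → min 0
[10, 11, 19] → min 10  > 9 ✓
[11, 19, 14] → min 11  > 9 ✓
[19, 14, 16] → min 14  > 9 ✓
[14, 16, 2] → min 2
[16, 2, 2] → min 2
3 windows satisfy the condition.

3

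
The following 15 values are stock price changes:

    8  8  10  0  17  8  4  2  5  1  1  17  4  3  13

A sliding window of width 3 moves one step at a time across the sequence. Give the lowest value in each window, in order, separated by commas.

8, 0, 0, 0, 4, 2, 2, 1, 1, 1, 1, 3, 3

8 8 10 → min 8
8 10 0 → min 0
10 0 17 → min 0
0 17 8 → min 0
17 8 4 → min 4
8 4 2 → min 2
4 2 5 → min 2
2 5 1 → min 1
5 1 1 → min 1
1 1 17 → min 1
1 17 4 → min 1
17 4 3 → min 3
4 3 13 → min 3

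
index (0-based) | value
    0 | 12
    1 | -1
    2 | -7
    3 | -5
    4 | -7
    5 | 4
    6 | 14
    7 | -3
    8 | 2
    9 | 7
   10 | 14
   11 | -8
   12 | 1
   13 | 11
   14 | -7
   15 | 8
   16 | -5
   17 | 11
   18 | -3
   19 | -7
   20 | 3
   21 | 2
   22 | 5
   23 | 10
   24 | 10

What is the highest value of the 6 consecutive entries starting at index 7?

14

Elements at indices 7..12: -3, 2, 7, 14, -8, 1
max(-3, 2, 7, 14, -8, 1) = 14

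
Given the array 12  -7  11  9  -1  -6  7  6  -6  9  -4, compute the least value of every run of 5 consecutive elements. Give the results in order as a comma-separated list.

[12, -7, 11, 9, -1] → min -7
[-7, 11, 9, -1, -6] → min -7
[11, 9, -1, -6, 7] → min -6
[9, -1, -6, 7, 6] → min -6
[-1, -6, 7, 6, -6] → min -6
[-6, 7, 6, -6, 9] → min -6
[7, 6, -6, 9, -4] → min -6

-7, -7, -6, -6, -6, -6, -6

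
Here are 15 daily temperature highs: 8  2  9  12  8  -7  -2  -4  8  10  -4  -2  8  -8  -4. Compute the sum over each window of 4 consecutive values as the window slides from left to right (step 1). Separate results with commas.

31, 31, 22, 11, -5, -5, 12, 10, 12, 12, -6, -6

Sliding a size-4 window across the 15 values:
8 2 9 12 → sum 31
2 9 12 8 → sum 31
9 12 8 -7 → sum 22
12 8 -7 -2 → sum 11
8 -7 -2 -4 → sum -5
-7 -2 -4 8 → sum -5
-2 -4 8 10 → sum 12
-4 8 10 -4 → sum 10
8 10 -4 -2 → sum 12
10 -4 -2 8 → sum 12
-4 -2 8 -8 → sum -6
-2 8 -8 -4 → sum -6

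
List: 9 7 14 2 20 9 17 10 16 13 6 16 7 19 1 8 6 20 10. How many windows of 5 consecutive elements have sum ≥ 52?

[9, 7, 14, 2, 20] → sum 52  ≥ 52 ✓
[7, 14, 2, 20, 9] → sum 52  ≥ 52 ✓
[14, 2, 20, 9, 17] → sum 62  ≥ 52 ✓
[2, 20, 9, 17, 10] → sum 58  ≥ 52 ✓
[20, 9, 17, 10, 16] → sum 72  ≥ 52 ✓
[9, 17, 10, 16, 13] → sum 65  ≥ 52 ✓
[17, 10, 16, 13, 6] → sum 62  ≥ 52 ✓
[10, 16, 13, 6, 16] → sum 61  ≥ 52 ✓
[16, 13, 6, 16, 7] → sum 58  ≥ 52 ✓
[13, 6, 16, 7, 19] → sum 61  ≥ 52 ✓
[6, 16, 7, 19, 1] → sum 49
[16, 7, 19, 1, 8] → sum 51
[7, 19, 1, 8, 6] → sum 41
[19, 1, 8, 6, 20] → sum 54  ≥ 52 ✓
[1, 8, 6, 20, 10] → sum 45
11 windows satisfy the condition.

11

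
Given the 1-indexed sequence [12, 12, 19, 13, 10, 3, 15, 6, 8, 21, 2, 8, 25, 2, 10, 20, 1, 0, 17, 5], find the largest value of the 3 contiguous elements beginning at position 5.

15

Elements at indices 5..7: 10, 3, 15
max(10, 3, 15) = 15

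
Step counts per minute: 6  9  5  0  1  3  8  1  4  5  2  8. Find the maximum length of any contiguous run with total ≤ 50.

Extend to the right; shrink from the left whenever the sum exceeds 50:
→ 6: sum 6, len 1
→ 9: sum 15, len 2
→ 5: sum 20, len 3
→ 0: sum 20, len 4
→ 1: sum 21, len 5
→ 3: sum 24, len 6
→ 8: sum 32, len 7
→ 1: sum 33, len 8
→ 4: sum 37, len 9
→ 5: sum 42, len 10
→ 2: sum 44, len 11
→ 8 (dropped 6): sum 46, len 11
Longest length seen: 11.

11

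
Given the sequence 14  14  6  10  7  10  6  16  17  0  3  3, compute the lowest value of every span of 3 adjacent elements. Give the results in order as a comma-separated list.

6, 6, 6, 7, 6, 6, 6, 0, 0, 0

14 14 6 → min 6
14 6 10 → min 6
6 10 7 → min 6
10 7 10 → min 7
7 10 6 → min 6
10 6 16 → min 6
6 16 17 → min 6
16 17 0 → min 0
17 0 3 → min 0
0 3 3 → min 0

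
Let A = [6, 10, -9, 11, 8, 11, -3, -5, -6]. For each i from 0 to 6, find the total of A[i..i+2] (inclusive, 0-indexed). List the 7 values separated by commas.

7, 12, 10, 30, 16, 3, -14

Sliding a size-3 window across the 9 values:
[6, 10, -9] → sum 7
[10, -9, 11] → sum 12
[-9, 11, 8] → sum 10
[11, 8, 11] → sum 30
[8, 11, -3] → sum 16
[11, -3, -5] → sum 3
[-3, -5, -6] → sum -14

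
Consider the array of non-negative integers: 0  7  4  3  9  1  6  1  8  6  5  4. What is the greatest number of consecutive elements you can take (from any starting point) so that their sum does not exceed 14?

[0] sum 0 len 1
[0, 7] sum 7 len 2
[0, 7, 4] sum 11 len 3
[0, 7, 4, 3] sum 14 len 4
[3, 9] sum 12 len 2
[3, 9, 1] sum 13 len 3
[1, 6] sum 7 len 2
[1, 6, 1] sum 8 len 3
[1, 8] sum 9 len 2
[8, 6] sum 14 len 2
[6, 5] sum 11 len 2
[5, 4] sum 9 len 2
Longest length seen: 4.

4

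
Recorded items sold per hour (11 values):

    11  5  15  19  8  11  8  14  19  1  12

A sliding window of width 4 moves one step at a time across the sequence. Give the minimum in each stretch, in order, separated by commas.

(11, 5, 15, 19) → min 5
(5, 15, 19, 8) → min 5
(15, 19, 8, 11) → min 8
(19, 8, 11, 8) → min 8
(8, 11, 8, 14) → min 8
(11, 8, 14, 19) → min 8
(8, 14, 19, 1) → min 1
(14, 19, 1, 12) → min 1

5, 5, 8, 8, 8, 8, 1, 1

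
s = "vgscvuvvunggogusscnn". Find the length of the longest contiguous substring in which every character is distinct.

5

[v] len 1
[v, g] len 2
[v, g, s] len 3
[v, g, s, c] len 4
[g, s, c, v] len 4
[g, s, c, v, u] len 5
[u, v] len 2
[v] len 1
[v, u] len 2
[v, u, n] len 3
[v, u, n, g] len 4
[g] len 1
[g, o] len 2
[o, g] len 2
[o, g, u] len 3
[o, g, u, s] len 4
[s] len 1
[s, c] len 2
[s, c, n] len 3
[n] len 1
Longest all-distinct length: 5.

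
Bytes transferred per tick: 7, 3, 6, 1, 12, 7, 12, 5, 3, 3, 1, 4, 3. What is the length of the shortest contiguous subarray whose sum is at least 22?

add 7: running sum 7 < 22
add 3: running sum 10 < 22
add 6: running sum 16 < 22
add 1: running sum 17 < 22
add 12: shortest ending here [3, 6, 1, 12] sum 22, len 4
add 7: shortest ending here [6, 1, 12, 7] sum 26, len 4
add 12: shortest ending here [12, 7, 12] sum 31, len 3
add 5: shortest ending here [7, 12, 5] sum 24, len 3
add 3: shortest ending here [7, 12, 5, 3] sum 27, len 4
add 3: shortest ending here [12, 5, 3, 3] sum 23, len 4
add 1: shortest ending here [12, 5, 3, 3, 1] sum 24, len 5
add 4: shortest ending here [12, 5, 3, 3, 1, 4] sum 28, len 6
add 3: shortest ending here [12, 5, 3, 3, 1, 4, 3] sum 31, len 7
Shortest qualifying length: 3.

3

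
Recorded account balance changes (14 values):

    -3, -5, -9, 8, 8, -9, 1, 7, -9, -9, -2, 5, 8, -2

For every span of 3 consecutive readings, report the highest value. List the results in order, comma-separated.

-3, 8, 8, 8, 8, 7, 7, 7, -2, 5, 8, 8

(-3, -5, -9) → max -3
(-5, -9, 8) → max 8
(-9, 8, 8) → max 8
(8, 8, -9) → max 8
(8, -9, 1) → max 8
(-9, 1, 7) → max 7
(1, 7, -9) → max 7
(7, -9, -9) → max 7
(-9, -9, -2) → max -2
(-9, -2, 5) → max 5
(-2, 5, 8) → max 8
(5, 8, -2) → max 8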